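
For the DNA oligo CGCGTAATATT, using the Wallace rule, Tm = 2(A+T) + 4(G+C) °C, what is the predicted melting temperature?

Scanning the sequence gives C=2, G=2, A=3, T=4.
So N_AT = 7 and N_GC = 4.
Tm = 2×7 + 4×4 = 30°C

30°C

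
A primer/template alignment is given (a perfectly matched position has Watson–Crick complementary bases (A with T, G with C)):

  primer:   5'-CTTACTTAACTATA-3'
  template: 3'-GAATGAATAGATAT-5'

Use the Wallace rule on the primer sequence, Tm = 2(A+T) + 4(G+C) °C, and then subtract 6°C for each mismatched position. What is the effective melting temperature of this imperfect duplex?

Primer base counts: A=5, T=6, G=0, C=3 → A+T=11, G+C=3
Perfect-match Tm = 2(11) + 4(3) = 22 + 12 = 34°C
Mismatches (positions where the bases are not complementary): 1 (at position 9)
Effective Tm = 34 − 1×6 = 34 − 6 = 28°C

28°C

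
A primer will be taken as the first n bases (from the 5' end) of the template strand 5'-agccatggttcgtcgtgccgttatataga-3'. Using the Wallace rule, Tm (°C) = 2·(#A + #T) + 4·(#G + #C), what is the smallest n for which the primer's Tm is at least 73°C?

First 23 bases: AGCCATGGTTCGTCGTGCCGTTA → Tm = 72°C (< 73°C)
First 24 bases: AGCCATGGTTCGTCGTGCCGTTAT → Tm = 74°C (≥ 73°C)
Since every base adds ≥2°C, Tm only increases with n, so the threshold is first crossed at n = 24.

n = 24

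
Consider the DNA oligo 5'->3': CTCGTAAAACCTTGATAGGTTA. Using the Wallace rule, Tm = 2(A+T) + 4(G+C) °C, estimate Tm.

T=7, G=4, C=4, A=7
So N_AT = 14 and N_GC = 8.
Tm = 2×14 + 4×8 = 60°C

60°C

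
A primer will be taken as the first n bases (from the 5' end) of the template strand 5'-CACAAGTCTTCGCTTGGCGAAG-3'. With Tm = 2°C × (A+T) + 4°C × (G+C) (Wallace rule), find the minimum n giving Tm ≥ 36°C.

n = 12

First 11 bases: CACAAGTCTTC → Tm = 32°C (< 36°C)
First 12 bases: CACAAGTCTTCG → Tm = 36°C (≥ 36°C)
Each additional base adds 2°C (A/T) or 4°C (G/C), so Tm is non-decreasing in n; n = 12 is the first length to reach 36°C.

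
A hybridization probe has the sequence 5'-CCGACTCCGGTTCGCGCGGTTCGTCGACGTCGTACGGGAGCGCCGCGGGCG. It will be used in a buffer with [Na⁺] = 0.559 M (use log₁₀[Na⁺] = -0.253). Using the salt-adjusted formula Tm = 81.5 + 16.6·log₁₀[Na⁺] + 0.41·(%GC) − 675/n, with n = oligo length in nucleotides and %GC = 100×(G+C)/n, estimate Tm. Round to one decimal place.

Length n = 51. Base counts: A=4, C=18, G=21, T=8
G+C = 39, so %GC = 39/51 × 100 = 76.471%
Salt term: 16.6 × (-0.253) = -4.2
GC term: 0.41 × 76.471 = 31.353; length term: −675/51 = −13.235
Tm = 81.5 + (-4.2) + 31.353 − 13.235 = 95.418 → 95.4°C

95.4°C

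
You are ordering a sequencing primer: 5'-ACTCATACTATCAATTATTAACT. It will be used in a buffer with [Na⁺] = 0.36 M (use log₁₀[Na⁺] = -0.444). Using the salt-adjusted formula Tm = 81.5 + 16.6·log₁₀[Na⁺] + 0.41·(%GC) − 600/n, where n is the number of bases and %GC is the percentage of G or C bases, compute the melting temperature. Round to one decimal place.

Length n = 23. Counting bases: G=0, T=9, A=9, C=5
G+C = 5, so %GC = 5/23 × 100 = 21.739%
Salt term: 16.6 × (-0.444) = -7.37
GC term: 0.41 × 21.739 = 8.913; length term: −600/23 = −26.087
Tm = 81.5 + (-7.37) + 8.913 − 26.087 = 56.956 → 57.0°C

57.0°C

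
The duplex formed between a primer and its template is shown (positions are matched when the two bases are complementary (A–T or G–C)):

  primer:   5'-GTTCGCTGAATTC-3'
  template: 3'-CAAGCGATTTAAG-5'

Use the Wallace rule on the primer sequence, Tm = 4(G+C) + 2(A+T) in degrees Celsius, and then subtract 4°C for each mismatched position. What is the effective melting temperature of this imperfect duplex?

Primer base counts: A=2, T=5, G=3, C=3 → A+T=7, G+C=6
Perfect-match Tm = 2(7) + 4(6) = 14 + 24 = 38°C
Mismatches (positions where the bases are not complementary): 1 (at position 8)
Effective Tm = 38 − 1×4 = 38 − 4 = 34°C

34°C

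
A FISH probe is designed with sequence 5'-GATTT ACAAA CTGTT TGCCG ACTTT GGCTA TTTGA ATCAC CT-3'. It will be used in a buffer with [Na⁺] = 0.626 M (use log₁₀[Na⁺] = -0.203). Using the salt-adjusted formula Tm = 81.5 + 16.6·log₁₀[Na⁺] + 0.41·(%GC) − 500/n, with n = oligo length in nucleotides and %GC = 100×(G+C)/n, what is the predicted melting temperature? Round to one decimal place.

Length n = 42. Base counts: A=10, T=16, C=9, G=7
G+C = 16, so %GC = 16/42 × 100 = 38.095%
Salt term: 16.6 × (-0.203) = -3.37
GC term: 0.41 × 38.095 = 15.619; length term: −500/42 = −11.905
Tm = 81.5 + (-3.37) + 15.619 − 11.905 = 81.844 → 81.8°C

81.8°C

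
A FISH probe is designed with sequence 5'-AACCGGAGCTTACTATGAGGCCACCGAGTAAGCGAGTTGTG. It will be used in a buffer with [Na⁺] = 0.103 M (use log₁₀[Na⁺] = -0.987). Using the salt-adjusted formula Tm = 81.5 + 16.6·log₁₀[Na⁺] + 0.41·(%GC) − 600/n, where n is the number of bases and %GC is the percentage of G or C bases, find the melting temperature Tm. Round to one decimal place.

Length n = 41. Scanning the sequence gives C=9, A=11, G=13, T=8.
G+C = 22, so %GC = 22/41 × 100 = 53.659%
Salt term: 16.6 × (-0.987) = -16.384
GC term: 0.41 × 53.659 = 22; length term: −600/41 = −14.634
Tm = 81.5 + (-16.384) + 22 − 14.634 = 72.482 → 72.5°C

72.5°C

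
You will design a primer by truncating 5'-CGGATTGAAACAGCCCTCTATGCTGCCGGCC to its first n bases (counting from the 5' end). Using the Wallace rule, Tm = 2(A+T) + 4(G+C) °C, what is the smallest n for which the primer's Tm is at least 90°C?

First 28 bases: CGGATTGAAACAGCCCTCTATGCTGCCG → Tm = 88°C (< 90°C)
First 29 bases: CGGATTGAAACAGCCCTCTATGCTGCCGG → Tm = 92°C (≥ 90°C)
Since every base adds ≥2°C, Tm only increases with n, so the threshold is first crossed at n = 29.

n = 29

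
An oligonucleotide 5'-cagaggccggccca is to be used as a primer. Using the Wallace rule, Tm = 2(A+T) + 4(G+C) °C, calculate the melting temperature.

Scanning the sequence gives C=6, G=5, A=3, T=0.
So N_AT = 3 and N_GC = 11.
Tm = 2(3) + 4(11) = 6 + 44 = 50°C

50°C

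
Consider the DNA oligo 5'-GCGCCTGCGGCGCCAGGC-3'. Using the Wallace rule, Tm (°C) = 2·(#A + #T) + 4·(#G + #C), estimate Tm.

68°C

Counting bases: C=8, T=1, A=1, G=8
So N_AT = 2 and N_GC = 16.
Tm = 2×2 + 4×16 = 68°C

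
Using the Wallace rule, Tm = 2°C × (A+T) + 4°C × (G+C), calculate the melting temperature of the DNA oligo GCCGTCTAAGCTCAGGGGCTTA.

Base counts: A=4, C=6, T=5, G=7
A+T = 9, G+C = 13
Tm = 2(9) + 4(13) = 18 + 52 = 70°C

70°C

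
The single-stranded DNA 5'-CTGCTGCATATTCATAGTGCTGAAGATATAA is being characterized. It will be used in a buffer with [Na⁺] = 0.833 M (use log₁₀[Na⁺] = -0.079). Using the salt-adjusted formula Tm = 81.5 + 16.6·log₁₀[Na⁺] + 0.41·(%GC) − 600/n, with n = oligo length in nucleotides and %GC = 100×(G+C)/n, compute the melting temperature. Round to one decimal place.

75.4°C

Length n = 31. Counting bases: G=6, C=5, A=10, T=10
G+C = 11, so %GC = 11/31 × 100 = 35.484%
Salt term: 16.6 × (-0.079) = -1.311
GC term: 0.41 × 35.484 = 14.548; length term: −600/31 = −19.355
Tm = 81.5 + (-1.311) + 14.548 − 19.355 = 75.382 → 75.4°C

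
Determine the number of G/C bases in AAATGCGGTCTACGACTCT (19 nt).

9

Counting bases: A=5, G=4, C=5, T=5
Total G or C: 4 + 5 = 9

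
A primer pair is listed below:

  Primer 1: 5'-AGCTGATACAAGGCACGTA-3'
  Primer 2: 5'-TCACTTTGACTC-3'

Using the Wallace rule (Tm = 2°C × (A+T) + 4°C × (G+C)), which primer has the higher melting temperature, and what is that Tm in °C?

Primer 1: A+T=10, G+C=9 → Tm = 2(10)+4(9) = 56°C
Primer 2: A+T=7, G+C=5 → Tm = 2(7)+4(5) = 34°C
56°C vs 34°C → primer 1 is higher.

Primer 1, 56°C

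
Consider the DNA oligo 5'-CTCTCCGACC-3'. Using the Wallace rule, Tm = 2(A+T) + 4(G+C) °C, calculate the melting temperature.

34°C

Counting bases: G=1, C=6, T=2, A=1
A+T = 3, G+C = 7
Tm = 4·7 + 2·3 = 28 + 6 = 34°C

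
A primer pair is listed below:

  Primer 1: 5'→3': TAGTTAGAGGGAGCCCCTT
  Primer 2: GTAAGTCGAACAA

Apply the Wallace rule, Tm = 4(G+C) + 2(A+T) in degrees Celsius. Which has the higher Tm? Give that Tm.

Primer 1: A+T=9, G+C=10 → Tm = 2(9)+4(10) = 58°C
Primer 2: A+T=8, G+C=5 → Tm = 2(8)+4(5) = 36°C
58°C vs 36°C → primer 1 is higher.

Primer 1, 58°C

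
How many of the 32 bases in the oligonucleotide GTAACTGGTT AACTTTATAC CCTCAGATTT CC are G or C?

12

Counting bases: G=4, A=8, C=8, T=12
G+C = 4 + 8 = 12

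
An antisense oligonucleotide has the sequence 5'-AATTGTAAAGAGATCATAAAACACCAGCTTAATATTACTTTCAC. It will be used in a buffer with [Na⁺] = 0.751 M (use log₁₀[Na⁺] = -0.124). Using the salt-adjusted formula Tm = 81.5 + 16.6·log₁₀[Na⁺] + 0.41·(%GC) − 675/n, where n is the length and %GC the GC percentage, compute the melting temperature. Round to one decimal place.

Length n = 44. Base counts: G=4, T=13, A=19, C=8
G+C = 12, so %GC = 12/44 × 100 = 27.273%
Salt term: 16.6 × (-0.124) = -2.058
GC term: 0.41 × 27.273 = 11.182; length term: −675/44 = −15.341
Tm = 81.5 + (-2.058) + 11.182 − 15.341 = 75.283 → 75.3°C

75.3°C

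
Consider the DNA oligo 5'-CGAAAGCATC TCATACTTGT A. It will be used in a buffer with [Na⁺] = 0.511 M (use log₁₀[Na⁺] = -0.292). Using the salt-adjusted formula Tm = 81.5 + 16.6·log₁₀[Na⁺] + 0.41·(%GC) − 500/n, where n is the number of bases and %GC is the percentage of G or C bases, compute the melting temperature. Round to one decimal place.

Length n = 21. Base counts: G=3, T=6, A=7, C=5
G+C = 8, so %GC = 8/21 × 100 = 38.095%
Salt term: 16.6 × (-0.292) = -4.847
GC term: 0.41 × 38.095 = 15.619; length term: −500/21 = −23.81
Tm = 81.5 + (-4.847) + 15.619 − 23.81 = 68.462 → 68.5°C

68.5°C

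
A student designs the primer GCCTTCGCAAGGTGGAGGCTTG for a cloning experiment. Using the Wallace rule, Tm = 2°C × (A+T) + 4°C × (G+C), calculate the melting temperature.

Base counts: A=3, G=9, T=5, C=5
So N_AT = 8 and N_GC = 14.
Tm = 4·14 + 2·8 = 56 + 16 = 72°C

72°C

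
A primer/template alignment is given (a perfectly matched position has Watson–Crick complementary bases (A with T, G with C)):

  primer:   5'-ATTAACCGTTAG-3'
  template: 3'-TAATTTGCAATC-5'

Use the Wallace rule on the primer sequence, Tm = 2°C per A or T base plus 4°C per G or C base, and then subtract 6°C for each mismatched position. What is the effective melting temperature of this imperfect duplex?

Primer base counts: A=4, T=4, G=2, C=2 → A+T=8, G+C=4
Perfect-match Tm = 2(8) + 4(4) = 16 + 16 = 32°C
Mismatches (positions where the bases are not complementary): 1 (at position 6)
Effective Tm = 32 − 1×6 = 32 − 6 = 26°C

26°C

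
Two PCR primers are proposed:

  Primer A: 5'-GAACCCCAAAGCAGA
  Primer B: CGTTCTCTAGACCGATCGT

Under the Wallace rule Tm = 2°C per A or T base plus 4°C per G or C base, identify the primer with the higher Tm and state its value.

Primer B, 58°C

Primer A: A+T=7, G+C=8 → Tm = 2(7)+4(8) = 46°C
Primer B: A+T=9, G+C=10 → Tm = 2(9)+4(10) = 58°C
46°C vs 58°C → primer B is higher.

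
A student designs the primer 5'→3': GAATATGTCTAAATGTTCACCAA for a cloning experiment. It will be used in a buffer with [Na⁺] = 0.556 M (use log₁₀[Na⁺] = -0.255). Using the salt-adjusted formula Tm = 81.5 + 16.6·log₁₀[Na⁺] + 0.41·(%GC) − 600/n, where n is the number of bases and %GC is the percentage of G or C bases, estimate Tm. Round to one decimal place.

Length n = 23. Counting bases: A=9, G=3, T=7, C=4
G+C = 7, so %GC = 7/23 × 100 = 30.435%
Salt term: 16.6 × (-0.255) = -4.233
GC term: 0.41 × 30.435 = 12.478; length term: −600/23 = −26.087
Tm = 81.5 + (-4.233) + 12.478 − 26.087 = 63.658 → 63.7°C

63.7°C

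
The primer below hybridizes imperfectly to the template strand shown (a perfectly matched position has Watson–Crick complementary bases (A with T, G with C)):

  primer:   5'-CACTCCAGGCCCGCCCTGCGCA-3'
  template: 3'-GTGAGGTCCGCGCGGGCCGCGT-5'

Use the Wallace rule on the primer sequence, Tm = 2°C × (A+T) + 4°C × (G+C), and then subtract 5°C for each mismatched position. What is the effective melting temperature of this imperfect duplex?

Primer base counts: A=3, T=2, G=5, C=12 → A+T=5, G+C=17
Perfect-match Tm = 2(5) + 4(17) = 10 + 68 = 78°C
Mismatches (positions where the bases are not complementary): 2 (at positions 11, 17)
Effective Tm = 78 − 2×5 = 78 − 10 = 68°C

68°C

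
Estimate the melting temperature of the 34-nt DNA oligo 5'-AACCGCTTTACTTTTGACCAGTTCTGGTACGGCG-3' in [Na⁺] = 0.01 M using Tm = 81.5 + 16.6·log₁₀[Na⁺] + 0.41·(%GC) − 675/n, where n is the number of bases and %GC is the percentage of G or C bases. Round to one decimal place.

Length n = 34. Counting bases: A=6, G=8, C=9, T=11
G+C = 17, so %GC = 17/34 × 100 = 50%
Salt term: 16.6 × (-2) = -33.2
GC term: 0.41 × 50 = 20.5; length term: −675/34 = −19.853
Tm = 81.5 + (-33.2) + 20.5 − 19.853 = 48.947 → 48.9°C

48.9°C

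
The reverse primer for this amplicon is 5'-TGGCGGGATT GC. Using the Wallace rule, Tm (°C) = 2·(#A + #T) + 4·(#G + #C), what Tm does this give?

Scanning the sequence gives G=6, T=3, A=1, C=2.
AT pairs contribute 4, GC pairs contribute 8.
Tm = 2×4 + 4×8 = 40°C

40°C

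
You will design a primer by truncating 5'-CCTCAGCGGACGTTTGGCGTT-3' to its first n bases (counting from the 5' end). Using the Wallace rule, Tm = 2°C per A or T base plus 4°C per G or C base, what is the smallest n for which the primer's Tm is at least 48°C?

n = 15

First 14 bases: CCTCAGCGGACGTT → Tm = 46°C (< 48°C)
First 15 bases: CCTCAGCGGACGTTT → Tm = 48°C (≥ 48°C)
Each additional base adds 2°C (A/T) or 4°C (G/C), so Tm is non-decreasing in n; n = 15 is the first length to reach 48°C.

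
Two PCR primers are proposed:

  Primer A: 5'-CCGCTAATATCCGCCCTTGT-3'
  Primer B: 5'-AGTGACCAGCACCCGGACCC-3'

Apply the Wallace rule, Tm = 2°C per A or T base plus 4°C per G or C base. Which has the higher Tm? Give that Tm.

Primer A: A+T=9, G+C=11 → Tm = 2(9)+4(11) = 62°C
Primer B: A+T=6, G+C=14 → Tm = 2(6)+4(14) = 68°C
62°C vs 68°C → primer B is higher.

Primer B, 68°C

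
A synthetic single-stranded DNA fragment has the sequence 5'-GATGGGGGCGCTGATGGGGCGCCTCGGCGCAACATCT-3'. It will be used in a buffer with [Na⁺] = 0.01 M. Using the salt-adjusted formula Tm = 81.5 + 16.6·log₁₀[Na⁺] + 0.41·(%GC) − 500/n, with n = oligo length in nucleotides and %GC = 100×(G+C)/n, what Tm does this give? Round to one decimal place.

Length n = 37. Counting bases: A=5, G=16, C=10, T=6
G+C = 26, so %GC = 26/37 × 100 = 70.27%
Salt term: 16.6 × (-2) = -33.2
GC term: 0.41 × 70.27 = 28.811; length term: −500/37 = −13.514
Tm = 81.5 + (-33.2) + 28.811 − 13.514 = 63.597 → 63.6°C

63.6°C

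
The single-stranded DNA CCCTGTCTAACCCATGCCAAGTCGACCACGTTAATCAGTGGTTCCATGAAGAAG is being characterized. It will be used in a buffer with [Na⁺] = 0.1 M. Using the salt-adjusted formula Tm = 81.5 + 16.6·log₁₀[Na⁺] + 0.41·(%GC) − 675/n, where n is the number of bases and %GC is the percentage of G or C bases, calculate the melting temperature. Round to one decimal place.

72.9°C

Length n = 54. Scanning the sequence gives T=12, C=16, A=15, G=11.
G+C = 27, so %GC = 27/54 × 100 = 50%
Salt term: 16.6 × (-1) = -16.6
GC term: 0.41 × 50 = 20.5; length term: −675/54 = −12.5
Tm = 81.5 + (-16.6) + 20.5 − 12.5 = 72.9 → 72.9°C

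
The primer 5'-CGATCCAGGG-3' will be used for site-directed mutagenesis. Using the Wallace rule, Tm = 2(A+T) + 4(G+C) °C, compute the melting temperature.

34°C

Scanning the sequence gives T=1, C=3, A=2, G=4.
AT pairs contribute 3, GC pairs contribute 7.
Tm = 2(3) + 4(7) = 6 + 28 = 34°C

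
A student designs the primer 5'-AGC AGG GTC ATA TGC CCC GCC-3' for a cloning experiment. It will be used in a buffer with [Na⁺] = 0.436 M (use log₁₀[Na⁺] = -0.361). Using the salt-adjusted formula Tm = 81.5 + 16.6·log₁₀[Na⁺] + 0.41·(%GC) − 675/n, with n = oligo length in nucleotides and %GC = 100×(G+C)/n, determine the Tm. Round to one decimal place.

Length n = 21. Base counts: C=8, A=4, G=6, T=3
G+C = 14, so %GC = 14/21 × 100 = 66.667%
Salt term: 16.6 × (-0.361) = -5.993
GC term: 0.41 × 66.667 = 27.333; length term: −675/21 = −32.143
Tm = 81.5 + (-5.993) + 27.333 − 32.143 = 70.697 → 70.7°C

70.7°C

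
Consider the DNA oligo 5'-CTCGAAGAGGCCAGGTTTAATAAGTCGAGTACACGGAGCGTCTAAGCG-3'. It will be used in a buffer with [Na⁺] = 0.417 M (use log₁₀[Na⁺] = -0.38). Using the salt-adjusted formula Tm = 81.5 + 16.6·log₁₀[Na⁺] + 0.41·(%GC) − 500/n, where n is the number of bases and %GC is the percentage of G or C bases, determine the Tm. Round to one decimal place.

86.1°C

Length n = 48. Scanning the sequence gives G=15, A=14, C=10, T=9.
G+C = 25, so %GC = 25/48 × 100 = 52.083%
Salt term: 16.6 × (-0.38) = -6.308
GC term: 0.41 × 52.083 = 21.354; length term: −500/48 = −10.417
Tm = 81.5 + (-6.308) + 21.354 − 10.417 = 86.129 → 86.1°C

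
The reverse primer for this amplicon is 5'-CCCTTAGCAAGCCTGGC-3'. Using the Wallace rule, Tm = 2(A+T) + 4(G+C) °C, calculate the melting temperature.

Counting bases: C=7, T=3, G=4, A=3
AT pairs contribute 6, GC pairs contribute 11.
Tm = 2×6 + 4×11 = 56°C

56°C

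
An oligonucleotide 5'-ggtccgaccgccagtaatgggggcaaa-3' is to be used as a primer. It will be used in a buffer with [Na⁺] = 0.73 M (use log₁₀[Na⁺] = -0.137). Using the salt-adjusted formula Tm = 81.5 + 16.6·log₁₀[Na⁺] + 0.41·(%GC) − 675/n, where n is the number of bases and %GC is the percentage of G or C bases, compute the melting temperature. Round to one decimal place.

80.0°C

Length n = 27. G=10, C=7, A=7, T=3
G+C = 17, so %GC = 17/27 × 100 = 62.963%
Salt term: 16.6 × (-0.137) = -2.274
GC term: 0.41 × 62.963 = 25.815; length term: −675/27 = −25
Tm = 81.5 + (-2.274) + 25.815 − 25 = 80.041 → 80.0°C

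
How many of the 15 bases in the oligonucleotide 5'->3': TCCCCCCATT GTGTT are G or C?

Scanning the sequence gives T=6, C=6, G=2, A=1.
Total G or C: 2 + 6 = 8

8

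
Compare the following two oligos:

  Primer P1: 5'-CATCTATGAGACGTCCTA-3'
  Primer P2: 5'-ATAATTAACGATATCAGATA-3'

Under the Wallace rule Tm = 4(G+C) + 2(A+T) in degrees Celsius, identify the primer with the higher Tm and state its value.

Primer P1: A+T=10, G+C=8 → Tm = 2(10)+4(8) = 52°C
Primer P2: A+T=16, G+C=4 → Tm = 2(16)+4(4) = 48°C
52°C vs 48°C → primer P1 is higher.

Primer P1, 52°C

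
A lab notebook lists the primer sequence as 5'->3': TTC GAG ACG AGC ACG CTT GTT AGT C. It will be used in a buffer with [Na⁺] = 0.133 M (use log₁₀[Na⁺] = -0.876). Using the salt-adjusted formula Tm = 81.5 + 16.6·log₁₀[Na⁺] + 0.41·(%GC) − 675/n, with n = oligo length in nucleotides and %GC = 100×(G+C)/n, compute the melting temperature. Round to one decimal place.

Length n = 25. Scanning the sequence gives C=6, G=7, A=5, T=7.
G+C = 13, so %GC = 13/25 × 100 = 52%
Salt term: 16.6 × (-0.876) = -14.542
GC term: 0.41 × 52 = 21.32; length term: −675/25 = −27
Tm = 81.5 + (-14.542) + 21.32 − 27 = 61.278 → 61.3°C

61.3°C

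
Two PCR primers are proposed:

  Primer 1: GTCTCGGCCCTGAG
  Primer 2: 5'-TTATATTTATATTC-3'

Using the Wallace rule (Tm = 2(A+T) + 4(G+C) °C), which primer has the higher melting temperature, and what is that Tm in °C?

Primer 1: A+T=4, G+C=10 → Tm = 2(4)+4(10) = 48°C
Primer 2: A+T=13, G+C=1 → Tm = 2(13)+4(1) = 30°C
48°C vs 30°C → primer 1 is higher.

Primer 1, 48°C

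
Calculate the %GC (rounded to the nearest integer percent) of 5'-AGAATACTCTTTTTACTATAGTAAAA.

Base counts: T=10, G=2, C=3, A=11
G+C = 2 + 3 = 5 out of 26 bases
%GC = 5/26 × 100 = 19.23% ≈ 19%

19%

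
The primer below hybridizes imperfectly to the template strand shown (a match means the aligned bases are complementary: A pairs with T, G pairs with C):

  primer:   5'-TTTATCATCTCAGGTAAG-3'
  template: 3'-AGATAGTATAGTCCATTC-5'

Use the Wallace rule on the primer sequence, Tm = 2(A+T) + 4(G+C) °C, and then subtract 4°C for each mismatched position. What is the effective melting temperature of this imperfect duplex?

40°C

Primer base counts: A=5, T=7, G=3, C=3 → A+T=12, G+C=6
Perfect-match Tm = 2(12) + 4(6) = 24 + 24 = 48°C
Mismatches (positions where the bases are not complementary): 2 (at positions 2, 9)
Effective Tm = 48 − 2×4 = 48 − 8 = 40°C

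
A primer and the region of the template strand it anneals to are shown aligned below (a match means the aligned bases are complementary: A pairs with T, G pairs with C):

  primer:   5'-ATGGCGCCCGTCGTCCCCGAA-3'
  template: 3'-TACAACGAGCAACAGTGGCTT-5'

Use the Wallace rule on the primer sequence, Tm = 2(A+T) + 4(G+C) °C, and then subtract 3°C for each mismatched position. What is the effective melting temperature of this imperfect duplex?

Primer base counts: A=3, T=3, G=6, C=9 → A+T=6, G+C=15
Perfect-match Tm = 2(6) + 4(15) = 12 + 60 = 72°C
Mismatches (positions where the bases are not complementary): 5 (at positions 4, 5, 8, 12, 16)
Effective Tm = 72 − 5×3 = 72 − 15 = 57°C

57°C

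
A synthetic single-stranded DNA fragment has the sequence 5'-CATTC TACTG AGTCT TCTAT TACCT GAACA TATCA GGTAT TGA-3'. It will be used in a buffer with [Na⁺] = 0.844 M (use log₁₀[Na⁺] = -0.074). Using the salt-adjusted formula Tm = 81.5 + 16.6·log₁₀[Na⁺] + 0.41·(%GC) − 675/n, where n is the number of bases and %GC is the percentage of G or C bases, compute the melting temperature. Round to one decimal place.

78.9°C

Length n = 43. Scanning the sequence gives A=12, T=16, C=9, G=6.
G+C = 15, so %GC = 15/43 × 100 = 34.884%
Salt term: 16.6 × (-0.074) = -1.228
GC term: 0.41 × 34.884 = 14.302; length term: −675/43 = −15.698
Tm = 81.5 + (-1.228) + 14.302 − 15.698 = 78.876 → 78.9°C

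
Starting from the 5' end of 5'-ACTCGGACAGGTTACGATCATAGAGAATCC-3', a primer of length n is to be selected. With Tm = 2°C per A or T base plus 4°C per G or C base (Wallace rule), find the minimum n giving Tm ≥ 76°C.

n = 26

First 25 bases: ACTCGGACAGGTTACGATCATAGAG → Tm = 74°C (< 76°C)
First 26 bases: ACTCGGACAGGTTACGATCATAGAGA → Tm = 76°C (≥ 76°C)
Each additional base adds 2°C (A/T) or 4°C (G/C), so Tm is non-decreasing in n; n = 26 is the first length to reach 76°C.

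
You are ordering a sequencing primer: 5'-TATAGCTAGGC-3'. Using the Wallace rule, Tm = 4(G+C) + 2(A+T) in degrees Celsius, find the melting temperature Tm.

Counting bases: C=2, A=3, G=3, T=3
So N_AT = 6 and N_GC = 5.
Tm = 2(6) + 4(5) = 12 + 20 = 32°C

32°C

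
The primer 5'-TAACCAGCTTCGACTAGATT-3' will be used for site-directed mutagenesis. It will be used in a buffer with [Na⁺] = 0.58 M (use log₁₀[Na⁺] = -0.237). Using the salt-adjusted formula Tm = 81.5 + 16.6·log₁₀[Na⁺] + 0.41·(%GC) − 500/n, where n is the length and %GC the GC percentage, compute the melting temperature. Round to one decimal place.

69.0°C

Length n = 20. A=6, T=6, C=5, G=3
G+C = 8, so %GC = 8/20 × 100 = 40%
Salt term: 16.6 × (-0.237) = -3.934
GC term: 0.41 × 40 = 16.4; length term: −500/20 = −25
Tm = 81.5 + (-3.934) + 16.4 − 25 = 68.966 → 69.0°C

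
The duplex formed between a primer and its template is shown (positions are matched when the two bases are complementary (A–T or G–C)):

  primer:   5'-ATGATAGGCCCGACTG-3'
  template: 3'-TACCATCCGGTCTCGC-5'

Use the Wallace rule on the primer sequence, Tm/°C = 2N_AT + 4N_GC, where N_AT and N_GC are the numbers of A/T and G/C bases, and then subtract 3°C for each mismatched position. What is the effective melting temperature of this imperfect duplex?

38°C

Primer base counts: A=4, T=3, G=5, C=4 → A+T=7, G+C=9
Perfect-match Tm = 2(7) + 4(9) = 14 + 36 = 50°C
Mismatches (positions where the bases are not complementary): 4 (at positions 4, 11, 14, 15)
Effective Tm = 50 − 4×3 = 50 − 12 = 38°C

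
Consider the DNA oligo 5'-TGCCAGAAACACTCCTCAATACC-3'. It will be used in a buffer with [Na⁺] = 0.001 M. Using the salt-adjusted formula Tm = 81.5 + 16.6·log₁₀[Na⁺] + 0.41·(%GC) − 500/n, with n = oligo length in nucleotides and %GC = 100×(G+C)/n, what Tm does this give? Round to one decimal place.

29.6°C

Length n = 23. Counting bases: C=9, T=4, G=2, A=8
G+C = 11, so %GC = 11/23 × 100 = 47.826%
Salt term: 16.6 × (-3) = -49.8
GC term: 0.41 × 47.826 = 19.609; length term: −500/23 = −21.739
Tm = 81.5 + (-49.8) + 19.609 − 21.739 = 29.57 → 29.6°C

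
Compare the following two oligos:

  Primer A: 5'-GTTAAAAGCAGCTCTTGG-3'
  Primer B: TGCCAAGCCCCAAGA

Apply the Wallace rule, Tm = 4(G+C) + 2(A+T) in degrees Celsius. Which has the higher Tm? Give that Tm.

Primer A, 52°C

Primer A: A+T=10, G+C=8 → Tm = 2(10)+4(8) = 52°C
Primer B: A+T=6, G+C=9 → Tm = 2(6)+4(9) = 48°C
52°C vs 48°C → primer A is higher.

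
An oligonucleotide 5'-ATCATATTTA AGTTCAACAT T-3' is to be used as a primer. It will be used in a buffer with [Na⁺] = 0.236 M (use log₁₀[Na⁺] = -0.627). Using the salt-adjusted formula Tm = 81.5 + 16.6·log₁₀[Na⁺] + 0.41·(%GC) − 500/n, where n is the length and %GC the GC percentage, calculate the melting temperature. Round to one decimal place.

Length n = 21. C=3, A=8, G=1, T=9
G+C = 4, so %GC = 4/21 × 100 = 19.048%
Salt term: 16.6 × (-0.627) = -10.408
GC term: 0.41 × 19.048 = 7.81; length term: −500/21 = −23.81
Tm = 81.5 + (-10.408) + 7.81 − 23.81 = 55.092 → 55.1°C

55.1°C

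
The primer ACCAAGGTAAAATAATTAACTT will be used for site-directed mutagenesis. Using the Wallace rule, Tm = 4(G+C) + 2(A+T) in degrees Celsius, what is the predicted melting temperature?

54°C

C=3, T=6, A=11, G=2
AT pairs contribute 17, GC pairs contribute 5.
Tm = 2(17) + 4(5) = 34 + 20 = 54°C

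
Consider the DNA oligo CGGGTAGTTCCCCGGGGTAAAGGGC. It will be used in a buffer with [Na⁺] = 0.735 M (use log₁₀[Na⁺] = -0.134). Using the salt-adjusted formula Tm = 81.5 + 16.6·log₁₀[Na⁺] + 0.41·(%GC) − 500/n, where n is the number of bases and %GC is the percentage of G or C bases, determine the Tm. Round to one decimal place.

87.2°C

Length n = 25. Counting bases: C=6, G=11, T=4, A=4
G+C = 17, so %GC = 17/25 × 100 = 68%
Salt term: 16.6 × (-0.134) = -2.224
GC term: 0.41 × 68 = 27.88; length term: −500/25 = −20
Tm = 81.5 + (-2.224) + 27.88 − 20 = 87.156 → 87.2°C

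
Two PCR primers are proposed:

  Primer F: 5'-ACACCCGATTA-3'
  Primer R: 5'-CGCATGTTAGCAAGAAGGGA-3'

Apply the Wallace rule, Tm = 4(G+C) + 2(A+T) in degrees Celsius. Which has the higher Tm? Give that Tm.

Primer F: A+T=6, G+C=5 → Tm = 2(6)+4(5) = 32°C
Primer R: A+T=10, G+C=10 → Tm = 2(10)+4(10) = 60°C
32°C vs 60°C → primer R is higher.

Primer R, 60°C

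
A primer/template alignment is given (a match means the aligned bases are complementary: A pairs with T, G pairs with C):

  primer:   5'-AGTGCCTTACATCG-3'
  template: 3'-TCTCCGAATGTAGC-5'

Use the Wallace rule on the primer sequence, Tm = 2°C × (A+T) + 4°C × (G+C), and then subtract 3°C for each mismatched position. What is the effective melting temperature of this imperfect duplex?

Primer base counts: A=3, T=4, G=3, C=4 → A+T=7, G+C=7
Perfect-match Tm = 2(7) + 4(7) = 14 + 28 = 42°C
Mismatches (positions where the bases are not complementary): 2 (at positions 3, 5)
Effective Tm = 42 − 2×3 = 42 − 6 = 36°C

36°C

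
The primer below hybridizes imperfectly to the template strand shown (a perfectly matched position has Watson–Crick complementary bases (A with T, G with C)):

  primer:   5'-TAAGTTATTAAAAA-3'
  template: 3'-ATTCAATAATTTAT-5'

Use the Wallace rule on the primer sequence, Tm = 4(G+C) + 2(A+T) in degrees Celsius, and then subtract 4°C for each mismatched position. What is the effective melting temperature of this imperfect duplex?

26°C

Primer base counts: A=8, T=5, G=1, C=0 → A+T=13, G+C=1
Perfect-match Tm = 2(13) + 4(1) = 26 + 4 = 30°C
Mismatches (positions where the bases are not complementary): 1 (at position 13)
Effective Tm = 30 − 1×4 = 30 − 4 = 26°C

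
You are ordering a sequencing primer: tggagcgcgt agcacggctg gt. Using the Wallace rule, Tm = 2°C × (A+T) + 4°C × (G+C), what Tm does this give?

A=3, C=5, T=4, G=10
So N_AT = 7 and N_GC = 15.
Tm = 2(7) + 4(15) = 14 + 60 = 74°C

74°C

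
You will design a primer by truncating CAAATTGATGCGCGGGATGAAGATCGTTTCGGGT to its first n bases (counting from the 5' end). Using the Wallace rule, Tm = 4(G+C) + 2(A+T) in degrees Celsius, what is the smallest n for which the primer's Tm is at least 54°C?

n = 18

First 17 bases: CAAATTGATGCGCGGGA → Tm = 52°C (< 54°C)
First 18 bases: CAAATTGATGCGCGGGAT → Tm = 54°C (≥ 54°C)
Since every base adds ≥2°C, Tm only increases with n, so the threshold is first crossed at n = 18.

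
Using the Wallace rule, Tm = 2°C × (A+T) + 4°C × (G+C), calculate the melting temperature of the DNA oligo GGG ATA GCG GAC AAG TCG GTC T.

70°C

A=5, T=4, C=4, G=9
So N_AT = 9 and N_GC = 13.
Tm = 2×9 + 4×13 = 70°C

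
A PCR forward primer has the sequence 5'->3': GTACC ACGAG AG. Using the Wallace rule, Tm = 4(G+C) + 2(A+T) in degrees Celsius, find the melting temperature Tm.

Base counts: C=3, T=1, G=4, A=4
AT pairs contribute 5, GC pairs contribute 7.
Tm = 4·7 + 2·5 = 28 + 10 = 38°C

38°C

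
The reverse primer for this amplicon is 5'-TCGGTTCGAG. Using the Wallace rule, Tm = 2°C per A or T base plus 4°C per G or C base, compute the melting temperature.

Scanning the sequence gives C=2, G=4, A=1, T=3.
A+T = 4, G+C = 6
Tm = 4·6 + 2·4 = 24 + 8 = 32°C

32°C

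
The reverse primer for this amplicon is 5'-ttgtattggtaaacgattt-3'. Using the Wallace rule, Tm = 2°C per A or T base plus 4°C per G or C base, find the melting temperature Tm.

48°C

Base counts: C=1, G=4, T=9, A=5
A+T = 14, G+C = 5
Tm = 4·5 + 2·14 = 20 + 28 = 48°C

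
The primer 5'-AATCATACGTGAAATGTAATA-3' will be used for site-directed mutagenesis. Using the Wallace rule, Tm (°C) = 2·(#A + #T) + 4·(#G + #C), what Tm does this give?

Counting bases: G=3, C=2, A=10, T=6
So N_AT = 16 and N_GC = 5.
Tm = 2(16) + 4(5) = 32 + 20 = 52°C

52°C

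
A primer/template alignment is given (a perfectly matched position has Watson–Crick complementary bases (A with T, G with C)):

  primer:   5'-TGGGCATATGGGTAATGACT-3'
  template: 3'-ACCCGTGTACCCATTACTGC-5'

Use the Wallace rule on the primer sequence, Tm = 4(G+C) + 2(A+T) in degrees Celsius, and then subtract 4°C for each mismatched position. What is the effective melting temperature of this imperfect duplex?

Primer base counts: A=5, T=6, G=7, C=2 → A+T=11, G+C=9
Perfect-match Tm = 2(11) + 4(9) = 22 + 36 = 58°C
Mismatches (positions where the bases are not complementary): 2 (at positions 7, 20)
Effective Tm = 58 − 2×4 = 58 − 8 = 50°C

50°C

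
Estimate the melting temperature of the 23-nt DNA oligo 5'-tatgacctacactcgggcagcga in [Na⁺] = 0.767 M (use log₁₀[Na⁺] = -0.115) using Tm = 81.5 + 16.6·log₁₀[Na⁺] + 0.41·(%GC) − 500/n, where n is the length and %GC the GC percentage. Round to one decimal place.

81.0°C

Length n = 23. Counting bases: A=6, C=7, G=6, T=4
G+C = 13, so %GC = 13/23 × 100 = 56.522%
Salt term: 16.6 × (-0.115) = -1.909
GC term: 0.41 × 56.522 = 23.174; length term: −500/23 = −21.739
Tm = 81.5 + (-1.909) + 23.174 − 21.739 = 81.026 → 81.0°C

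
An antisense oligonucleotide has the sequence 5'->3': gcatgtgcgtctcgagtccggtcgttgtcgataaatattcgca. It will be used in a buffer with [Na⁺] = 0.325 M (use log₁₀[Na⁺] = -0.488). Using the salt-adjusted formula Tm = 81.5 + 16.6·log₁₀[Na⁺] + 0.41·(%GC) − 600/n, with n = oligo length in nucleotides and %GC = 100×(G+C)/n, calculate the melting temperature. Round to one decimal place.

Length n = 43. Base counts: A=8, T=13, C=10, G=12
G+C = 22, so %GC = 22/43 × 100 = 51.163%
Salt term: 16.6 × (-0.488) = -8.101
GC term: 0.41 × 51.163 = 20.977; length term: −600/43 = −13.953
Tm = 81.5 + (-8.101) + 20.977 − 13.953 = 80.423 → 80.4°C

80.4°C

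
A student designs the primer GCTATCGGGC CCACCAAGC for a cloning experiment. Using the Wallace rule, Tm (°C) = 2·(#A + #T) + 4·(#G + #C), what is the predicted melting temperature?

Counting bases: T=2, G=5, C=8, A=4
A+T = 6, G+C = 13
Tm = 4·13 + 2·6 = 52 + 12 = 64°C

64°C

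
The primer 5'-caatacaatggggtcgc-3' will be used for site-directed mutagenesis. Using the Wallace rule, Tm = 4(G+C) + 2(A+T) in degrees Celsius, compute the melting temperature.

52°C

C=4, A=5, G=5, T=3
AT pairs contribute 8, GC pairs contribute 9.
Tm = 4·9 + 2·8 = 36 + 16 = 52°C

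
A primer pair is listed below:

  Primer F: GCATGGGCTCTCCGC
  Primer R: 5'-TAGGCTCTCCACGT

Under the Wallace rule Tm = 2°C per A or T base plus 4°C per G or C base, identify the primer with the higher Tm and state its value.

Primer F: A+T=4, G+C=11 → Tm = 2(4)+4(11) = 52°C
Primer R: A+T=6, G+C=8 → Tm = 2(6)+4(8) = 44°C
52°C vs 44°C → primer F is higher.

Primer F, 52°C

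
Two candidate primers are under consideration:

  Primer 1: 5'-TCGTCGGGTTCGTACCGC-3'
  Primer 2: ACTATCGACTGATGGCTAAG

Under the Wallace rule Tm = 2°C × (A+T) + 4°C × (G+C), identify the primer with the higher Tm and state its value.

Primer 1: A+T=6, G+C=12 → Tm = 2(6)+4(12) = 60°C
Primer 2: A+T=11, G+C=9 → Tm = 2(11)+4(9) = 58°C
60°C vs 58°C → primer 1 is higher.

Primer 1, 60°C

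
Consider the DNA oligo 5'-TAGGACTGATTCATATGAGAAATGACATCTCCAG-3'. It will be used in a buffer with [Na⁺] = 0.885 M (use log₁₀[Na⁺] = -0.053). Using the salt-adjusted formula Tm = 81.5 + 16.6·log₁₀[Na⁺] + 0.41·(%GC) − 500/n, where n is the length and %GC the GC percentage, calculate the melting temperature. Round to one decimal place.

81.6°C

Length n = 34. Scanning the sequence gives A=12, G=7, T=9, C=6.
G+C = 13, so %GC = 13/34 × 100 = 38.235%
Salt term: 16.6 × (-0.053) = -0.88
GC term: 0.41 × 38.235 = 15.676; length term: −500/34 = −14.706
Tm = 81.5 + (-0.88) + 15.676 − 14.706 = 81.59 → 81.6°C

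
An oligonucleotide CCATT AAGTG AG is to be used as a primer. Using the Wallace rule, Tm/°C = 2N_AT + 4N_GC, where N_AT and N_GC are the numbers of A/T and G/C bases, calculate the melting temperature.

34°C

Scanning the sequence gives G=3, A=4, C=2, T=3.
So N_AT = 7 and N_GC = 5.
Tm = 2(7) + 4(5) = 14 + 20 = 34°C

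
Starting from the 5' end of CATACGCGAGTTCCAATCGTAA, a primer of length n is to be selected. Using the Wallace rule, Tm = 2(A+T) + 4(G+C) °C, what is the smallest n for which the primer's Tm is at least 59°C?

First 19 bases: CATACGCGAGTTCCAATCG → Tm = 58°C (< 59°C)
First 20 bases: CATACGCGAGTTCCAATCGT → Tm = 60°C (≥ 59°C)
Since every base adds ≥2°C, Tm only increases with n, so the threshold is first crossed at n = 20.

n = 20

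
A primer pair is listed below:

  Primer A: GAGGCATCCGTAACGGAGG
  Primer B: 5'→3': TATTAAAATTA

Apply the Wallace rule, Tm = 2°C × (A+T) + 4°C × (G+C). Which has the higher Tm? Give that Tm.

Primer A: A+T=7, G+C=12 → Tm = 2(7)+4(12) = 62°C
Primer B: A+T=11, G+C=0 → Tm = 2(11)+4(0) = 22°C
62°C vs 22°C → primer A is higher.

Primer A, 62°C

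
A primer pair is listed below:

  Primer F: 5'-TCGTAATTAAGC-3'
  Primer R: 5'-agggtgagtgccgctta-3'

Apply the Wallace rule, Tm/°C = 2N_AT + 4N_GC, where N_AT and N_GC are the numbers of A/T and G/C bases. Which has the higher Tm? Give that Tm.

Primer F: A+T=8, G+C=4 → Tm = 2(8)+4(4) = 32°C
Primer R: A+T=7, G+C=10 → Tm = 2(7)+4(10) = 54°C
32°C vs 54°C → primer R is higher.

Primer R, 54°C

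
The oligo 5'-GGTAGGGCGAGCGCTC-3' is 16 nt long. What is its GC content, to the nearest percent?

Counting bases: G=8, C=4, T=2, A=2
G+C = 8 + 4 = 12 out of 16 bases
%GC = 12/16 × 100 = 75% ≈ 75%

75%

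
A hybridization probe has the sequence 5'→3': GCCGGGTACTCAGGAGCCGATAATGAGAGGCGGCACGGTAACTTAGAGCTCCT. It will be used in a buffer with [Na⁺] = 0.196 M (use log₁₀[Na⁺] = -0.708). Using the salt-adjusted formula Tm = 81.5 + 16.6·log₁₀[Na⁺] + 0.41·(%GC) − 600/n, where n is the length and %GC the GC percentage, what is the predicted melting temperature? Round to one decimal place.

82.4°C

Length n = 53. Base counts: T=9, A=13, G=18, C=13
G+C = 31, so %GC = 31/53 × 100 = 58.491%
Salt term: 16.6 × (-0.708) = -11.753
GC term: 0.41 × 58.491 = 23.981; length term: −600/53 = −11.321
Tm = 81.5 + (-11.753) + 23.981 − 11.321 = 82.407 → 82.4°C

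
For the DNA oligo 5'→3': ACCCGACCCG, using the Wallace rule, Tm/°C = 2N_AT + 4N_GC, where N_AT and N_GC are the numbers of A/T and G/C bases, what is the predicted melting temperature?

36°C

A=2, C=6, T=0, G=2
So N_AT = 2 and N_GC = 8.
Tm = 4·8 + 2·2 = 32 + 4 = 36°C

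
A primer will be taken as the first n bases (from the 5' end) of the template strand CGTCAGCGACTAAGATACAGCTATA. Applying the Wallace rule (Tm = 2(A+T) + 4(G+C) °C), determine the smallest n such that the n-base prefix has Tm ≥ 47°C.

First 15 bases: CGTCAGCGACTAAGA → Tm = 46°C (< 47°C)
First 16 bases: CGTCAGCGACTAAGAT → Tm = 48°C (≥ 47°C)
Each additional base adds 2°C (A/T) or 4°C (G/C), so Tm is non-decreasing in n; n = 16 is the first length to reach 47°C.

n = 16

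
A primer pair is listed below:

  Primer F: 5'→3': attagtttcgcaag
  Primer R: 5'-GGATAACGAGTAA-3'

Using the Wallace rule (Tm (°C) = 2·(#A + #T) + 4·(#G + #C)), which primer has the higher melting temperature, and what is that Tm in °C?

Primer F, 38°C

Primer F: A+T=9, G+C=5 → Tm = 2(9)+4(5) = 38°C
Primer R: A+T=8, G+C=5 → Tm = 2(8)+4(5) = 36°C
38°C vs 36°C → primer F is higher.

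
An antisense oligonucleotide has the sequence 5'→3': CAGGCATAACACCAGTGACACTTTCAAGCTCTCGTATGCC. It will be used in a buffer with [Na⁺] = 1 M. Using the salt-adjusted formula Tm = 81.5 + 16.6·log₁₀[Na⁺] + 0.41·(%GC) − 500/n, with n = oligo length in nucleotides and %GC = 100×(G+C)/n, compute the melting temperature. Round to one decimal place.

89.5°C

Length n = 40. Base counts: C=13, G=7, T=9, A=11
G+C = 20, so %GC = 20/40 × 100 = 50%
Salt term: 16.6 × (0) = 0
GC term: 0.41 × 50 = 20.5; length term: −500/40 = −12.5
Tm = 81.5 + (0) + 20.5 − 12.5 = 89.5 → 89.5°C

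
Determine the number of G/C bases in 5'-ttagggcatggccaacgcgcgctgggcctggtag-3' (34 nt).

Scanning the sequence gives C=9, T=6, G=14, A=5.
G+C = 14 + 9 = 23

23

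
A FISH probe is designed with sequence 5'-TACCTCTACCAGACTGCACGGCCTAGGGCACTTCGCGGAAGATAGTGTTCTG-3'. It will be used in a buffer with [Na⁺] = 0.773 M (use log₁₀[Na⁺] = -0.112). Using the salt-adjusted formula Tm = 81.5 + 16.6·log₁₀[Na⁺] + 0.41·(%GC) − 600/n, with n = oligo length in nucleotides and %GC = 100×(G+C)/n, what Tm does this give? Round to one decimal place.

91.0°C

Length n = 52. A=11, T=12, G=14, C=15
G+C = 29, so %GC = 29/52 × 100 = 55.769%
Salt term: 16.6 × (-0.112) = -1.859
GC term: 0.41 × 55.769 = 22.865; length term: −600/52 = −11.538
Tm = 81.5 + (-1.859) + 22.865 − 11.538 = 90.968 → 91.0°C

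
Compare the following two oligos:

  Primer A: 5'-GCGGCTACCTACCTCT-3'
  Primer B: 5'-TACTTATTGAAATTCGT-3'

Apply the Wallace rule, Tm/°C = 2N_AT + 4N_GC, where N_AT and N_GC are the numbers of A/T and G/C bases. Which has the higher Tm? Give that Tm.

Primer A: A+T=6, G+C=10 → Tm = 2(6)+4(10) = 52°C
Primer B: A+T=13, G+C=4 → Tm = 2(13)+4(4) = 42°C
52°C vs 42°C → primer A is higher.

Primer A, 52°C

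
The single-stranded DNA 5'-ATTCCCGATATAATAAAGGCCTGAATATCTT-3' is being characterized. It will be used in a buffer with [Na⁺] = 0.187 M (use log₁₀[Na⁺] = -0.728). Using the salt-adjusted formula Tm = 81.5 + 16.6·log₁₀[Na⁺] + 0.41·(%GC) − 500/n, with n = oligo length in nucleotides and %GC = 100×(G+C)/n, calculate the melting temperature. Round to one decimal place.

Length n = 31. Counting bases: T=10, A=11, C=6, G=4
G+C = 10, so %GC = 10/31 × 100 = 32.258%
Salt term: 16.6 × (-0.728) = -12.085
GC term: 0.41 × 32.258 = 13.226; length term: −500/31 = −16.129
Tm = 81.5 + (-12.085) + 13.226 − 16.129 = 66.512 → 66.5°C

66.5°C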